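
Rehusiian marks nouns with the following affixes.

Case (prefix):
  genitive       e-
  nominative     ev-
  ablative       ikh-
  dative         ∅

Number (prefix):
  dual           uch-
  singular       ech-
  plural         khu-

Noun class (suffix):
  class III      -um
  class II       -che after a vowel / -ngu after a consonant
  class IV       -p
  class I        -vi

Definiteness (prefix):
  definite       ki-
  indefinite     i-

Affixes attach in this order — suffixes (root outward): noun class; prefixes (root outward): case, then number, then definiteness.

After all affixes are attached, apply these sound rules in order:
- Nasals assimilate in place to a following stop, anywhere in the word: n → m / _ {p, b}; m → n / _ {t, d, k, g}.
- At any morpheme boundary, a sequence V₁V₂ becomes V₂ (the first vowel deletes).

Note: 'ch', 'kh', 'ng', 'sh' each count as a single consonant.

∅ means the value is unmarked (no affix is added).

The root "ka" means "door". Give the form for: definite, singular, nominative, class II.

kechevkache

Attach case nominative ev- → evka.
Attach number singular ech- → echevka.
Attach definiteness definite ki- → kiechevka.
Attach noun class class II -che (after vowel 'a') → kiechevkache.
Nasal assimilation: no change.
Apply vowel deletion: kiechevkache → kechevkache.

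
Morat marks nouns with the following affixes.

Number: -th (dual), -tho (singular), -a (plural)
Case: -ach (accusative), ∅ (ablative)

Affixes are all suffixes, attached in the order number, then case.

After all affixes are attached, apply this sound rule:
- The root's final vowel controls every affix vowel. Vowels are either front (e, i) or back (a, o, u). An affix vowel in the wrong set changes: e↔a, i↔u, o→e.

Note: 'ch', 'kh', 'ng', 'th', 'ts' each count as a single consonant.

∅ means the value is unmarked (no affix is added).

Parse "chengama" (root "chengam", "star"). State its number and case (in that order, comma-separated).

Segment: chengam-a.
number: -a → plural.
case: ∅ → ablative.

plural, ablative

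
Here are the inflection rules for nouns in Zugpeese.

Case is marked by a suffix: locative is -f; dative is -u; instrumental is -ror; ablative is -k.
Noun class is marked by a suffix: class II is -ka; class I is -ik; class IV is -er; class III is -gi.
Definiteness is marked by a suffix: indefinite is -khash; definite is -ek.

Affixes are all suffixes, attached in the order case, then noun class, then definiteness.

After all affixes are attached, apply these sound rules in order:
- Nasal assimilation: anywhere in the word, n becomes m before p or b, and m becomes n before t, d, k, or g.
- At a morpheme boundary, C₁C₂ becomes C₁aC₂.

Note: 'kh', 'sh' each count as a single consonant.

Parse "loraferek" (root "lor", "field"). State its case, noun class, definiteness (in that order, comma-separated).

Segment: lor-f-er-ek.
case: -f → locative.
noun class: -er → class IV.
definiteness: -ek → definite.

locative, class IV, definite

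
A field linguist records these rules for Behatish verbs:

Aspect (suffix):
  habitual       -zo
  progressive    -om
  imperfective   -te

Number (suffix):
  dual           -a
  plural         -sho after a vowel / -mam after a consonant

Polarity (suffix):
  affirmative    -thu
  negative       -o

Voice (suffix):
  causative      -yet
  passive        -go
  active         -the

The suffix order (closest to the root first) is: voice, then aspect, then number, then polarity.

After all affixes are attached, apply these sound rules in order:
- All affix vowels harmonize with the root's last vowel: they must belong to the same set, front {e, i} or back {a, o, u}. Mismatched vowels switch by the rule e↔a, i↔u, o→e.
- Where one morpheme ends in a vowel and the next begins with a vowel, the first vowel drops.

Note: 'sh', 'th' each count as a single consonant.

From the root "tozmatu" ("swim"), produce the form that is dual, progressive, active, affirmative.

Attach voice active -the → tozmatuthe.
Attach aspect progressive -om → tozmatutheom.
Attach number dual -a → tozmatutheoma.
Attach polarity affirmative -thu → tozmatutheomathu.
Apply vowel harmony: tozmatutheomathu → tozmatuthaomathu.
Apply vowel deletion: tozmatuthaomathu → tozmatuthomathu.

tozmatuthomathu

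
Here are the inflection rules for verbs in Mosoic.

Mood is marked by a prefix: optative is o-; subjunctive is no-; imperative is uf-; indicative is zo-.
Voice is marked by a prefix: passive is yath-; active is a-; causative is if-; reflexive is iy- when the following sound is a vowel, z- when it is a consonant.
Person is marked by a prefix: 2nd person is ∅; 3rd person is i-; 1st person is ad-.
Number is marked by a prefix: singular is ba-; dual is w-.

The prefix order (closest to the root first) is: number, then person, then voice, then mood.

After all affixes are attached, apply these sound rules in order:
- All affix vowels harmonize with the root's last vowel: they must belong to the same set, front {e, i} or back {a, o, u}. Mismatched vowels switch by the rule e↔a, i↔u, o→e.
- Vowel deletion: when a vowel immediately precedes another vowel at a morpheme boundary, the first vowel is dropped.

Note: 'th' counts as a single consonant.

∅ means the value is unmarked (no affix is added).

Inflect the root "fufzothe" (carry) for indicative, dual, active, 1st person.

Attach number dual w- → wfufzothe.
Attach person 1st person ad- → adwfufzothe.
Attach voice active a- → aadwfufzothe.
Attach mood indicative zo- → zoaadwfufzothe.
Apply vowel harmony: zoaadwfufzothe → zeeedwfufzothe.
Apply vowel deletion: zeeedwfufzothe → zedwfufzothe.

zedwfufzothe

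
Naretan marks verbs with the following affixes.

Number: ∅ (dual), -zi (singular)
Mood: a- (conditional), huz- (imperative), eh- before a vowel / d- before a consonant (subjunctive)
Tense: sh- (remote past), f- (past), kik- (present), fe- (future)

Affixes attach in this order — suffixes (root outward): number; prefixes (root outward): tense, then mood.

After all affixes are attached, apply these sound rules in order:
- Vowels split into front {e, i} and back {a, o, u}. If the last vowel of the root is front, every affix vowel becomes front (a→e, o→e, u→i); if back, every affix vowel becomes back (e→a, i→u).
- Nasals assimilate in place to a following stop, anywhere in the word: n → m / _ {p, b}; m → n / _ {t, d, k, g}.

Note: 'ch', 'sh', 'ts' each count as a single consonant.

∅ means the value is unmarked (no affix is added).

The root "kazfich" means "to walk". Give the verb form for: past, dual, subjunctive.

dfkazfich

Attach tense past f- → fkazfich.
number = dual: zero marking, form stays fkazfich.
Attach mood subjunctive d- (before consonant 'f') → dfkazfich.
Vowel harmony: no change.
Nasal assimilation: no change.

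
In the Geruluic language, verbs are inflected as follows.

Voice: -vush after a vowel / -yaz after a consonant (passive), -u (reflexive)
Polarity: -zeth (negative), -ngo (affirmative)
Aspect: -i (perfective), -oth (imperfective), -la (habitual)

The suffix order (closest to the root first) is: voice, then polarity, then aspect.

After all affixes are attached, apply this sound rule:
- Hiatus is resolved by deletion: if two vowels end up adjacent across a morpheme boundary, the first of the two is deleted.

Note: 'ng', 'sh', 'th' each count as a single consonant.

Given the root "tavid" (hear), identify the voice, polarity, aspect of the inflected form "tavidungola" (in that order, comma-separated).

Segment: tavid-u-ngo-la.
voice: -u → reflexive.
polarity: -ngo → affirmative.
aspect: -la → habitual.

reflexive, affirmative, habitual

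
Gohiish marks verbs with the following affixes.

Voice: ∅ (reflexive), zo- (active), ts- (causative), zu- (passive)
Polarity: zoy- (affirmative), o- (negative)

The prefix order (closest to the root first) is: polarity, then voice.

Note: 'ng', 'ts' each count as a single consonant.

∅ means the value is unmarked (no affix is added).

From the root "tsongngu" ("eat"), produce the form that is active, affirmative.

zozoytsongngu

Attach polarity affirmative zoy- → zoytsongngu.
Attach voice active zo- → zozoytsongngu.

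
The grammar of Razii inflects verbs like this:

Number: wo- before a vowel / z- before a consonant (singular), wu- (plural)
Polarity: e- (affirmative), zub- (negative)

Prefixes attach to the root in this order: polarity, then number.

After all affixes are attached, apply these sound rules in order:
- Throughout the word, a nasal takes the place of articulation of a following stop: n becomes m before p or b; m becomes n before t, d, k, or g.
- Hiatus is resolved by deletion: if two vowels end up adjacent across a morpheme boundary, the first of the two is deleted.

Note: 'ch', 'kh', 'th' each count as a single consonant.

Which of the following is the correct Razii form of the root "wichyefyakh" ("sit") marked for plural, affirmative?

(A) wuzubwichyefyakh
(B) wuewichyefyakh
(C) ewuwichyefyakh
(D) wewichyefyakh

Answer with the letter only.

Attach polarity affirmative e- → ewichyefyakh.
Attach number plural wu- → wuewichyefyakh.
Nasal assimilation: no change.
Apply vowel deletion: wuewichyefyakh → wewichyefyakh.
So the correct form is wewichyefyakh, option (D).
(B) wuewichyefyakh is wrong: it fails to apply the sound rule(s).
(A) wuzubwichyefyakh is wrong: it uses negative instead of affirmative for polarity.
(C) ewuwichyefyakh is wrong: it has the affixes in the wrong order.

D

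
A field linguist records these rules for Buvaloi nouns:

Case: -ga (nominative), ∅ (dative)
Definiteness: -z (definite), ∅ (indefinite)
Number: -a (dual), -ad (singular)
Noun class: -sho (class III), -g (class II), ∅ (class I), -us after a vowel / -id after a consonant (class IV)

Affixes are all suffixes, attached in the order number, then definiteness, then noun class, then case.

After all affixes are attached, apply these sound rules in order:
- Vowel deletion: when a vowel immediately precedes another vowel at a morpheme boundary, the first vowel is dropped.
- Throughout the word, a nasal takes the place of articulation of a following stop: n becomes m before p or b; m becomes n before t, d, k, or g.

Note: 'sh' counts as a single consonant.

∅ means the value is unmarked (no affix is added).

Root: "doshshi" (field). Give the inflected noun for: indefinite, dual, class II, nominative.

Attach number dual -a → doshshia.
definiteness = indefinite: zero marking, form stays doshshia.
Attach noun class class II -g → doshshiag.
Attach case nominative -ga → doshshiagga.
Apply vowel deletion: doshshiagga → doshshagga.
Nasal assimilation: no change.

doshshagga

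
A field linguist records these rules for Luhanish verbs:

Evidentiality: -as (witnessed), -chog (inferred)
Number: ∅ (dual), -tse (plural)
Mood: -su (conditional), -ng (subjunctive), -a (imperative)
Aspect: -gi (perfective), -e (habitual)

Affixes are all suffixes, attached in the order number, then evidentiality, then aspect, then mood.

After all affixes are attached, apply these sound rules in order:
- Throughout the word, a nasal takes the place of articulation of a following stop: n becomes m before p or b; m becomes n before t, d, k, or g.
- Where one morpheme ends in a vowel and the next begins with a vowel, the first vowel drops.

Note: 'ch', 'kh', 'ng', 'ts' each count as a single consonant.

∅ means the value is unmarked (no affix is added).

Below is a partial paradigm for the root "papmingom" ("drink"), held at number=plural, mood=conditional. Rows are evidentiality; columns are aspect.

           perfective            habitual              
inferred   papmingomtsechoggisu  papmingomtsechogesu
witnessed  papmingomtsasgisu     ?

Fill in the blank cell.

papmingomtsasesu

Attach number plural -tse → papmingomtse.
Attach evidentiality witnessed -as → papmingomtseas.
Attach aspect habitual -e → papmingomtsease.
Attach mood conditional -su → papmingomtseasesu.
Nasal assimilation: no change.
Apply vowel deletion: papmingomtseasesu → papmingomtsasesu.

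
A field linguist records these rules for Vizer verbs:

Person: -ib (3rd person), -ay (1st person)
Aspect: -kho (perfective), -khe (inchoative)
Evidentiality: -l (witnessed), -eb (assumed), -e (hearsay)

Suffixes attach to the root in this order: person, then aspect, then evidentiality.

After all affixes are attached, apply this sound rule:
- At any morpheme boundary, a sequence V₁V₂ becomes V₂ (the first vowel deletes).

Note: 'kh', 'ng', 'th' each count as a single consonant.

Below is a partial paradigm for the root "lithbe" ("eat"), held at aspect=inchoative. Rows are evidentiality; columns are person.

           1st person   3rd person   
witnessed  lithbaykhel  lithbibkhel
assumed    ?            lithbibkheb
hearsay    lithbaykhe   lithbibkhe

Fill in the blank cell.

Attach person 1st person -ay → lithbeay.
Attach aspect inchoative -khe → lithbeaykhe.
Attach evidentiality assumed -eb → lithbeaykheeb.
Apply vowel deletion: lithbeaykheeb → lithbaykheb.

lithbaykheb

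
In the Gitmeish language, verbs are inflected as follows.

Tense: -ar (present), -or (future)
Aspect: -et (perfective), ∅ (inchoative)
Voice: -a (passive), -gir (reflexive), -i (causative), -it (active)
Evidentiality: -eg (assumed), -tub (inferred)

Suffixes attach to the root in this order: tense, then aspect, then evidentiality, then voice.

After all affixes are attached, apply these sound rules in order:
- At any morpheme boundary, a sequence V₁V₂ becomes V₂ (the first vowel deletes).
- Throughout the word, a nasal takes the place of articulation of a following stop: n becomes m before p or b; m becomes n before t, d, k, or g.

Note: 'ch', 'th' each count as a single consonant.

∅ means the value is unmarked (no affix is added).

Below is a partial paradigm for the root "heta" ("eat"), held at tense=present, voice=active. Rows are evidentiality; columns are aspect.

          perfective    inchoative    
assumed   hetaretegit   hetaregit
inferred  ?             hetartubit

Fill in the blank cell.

Attach tense present -ar → hetaar.
Attach aspect perfective -et → hetaaret.
Attach evidentiality inferred -tub → hetaarettub.
Attach voice active -it → hetaarettubit.
Apply vowel deletion: hetaarettubit → hetarettubit.
Nasal assimilation: no change.

hetarettubit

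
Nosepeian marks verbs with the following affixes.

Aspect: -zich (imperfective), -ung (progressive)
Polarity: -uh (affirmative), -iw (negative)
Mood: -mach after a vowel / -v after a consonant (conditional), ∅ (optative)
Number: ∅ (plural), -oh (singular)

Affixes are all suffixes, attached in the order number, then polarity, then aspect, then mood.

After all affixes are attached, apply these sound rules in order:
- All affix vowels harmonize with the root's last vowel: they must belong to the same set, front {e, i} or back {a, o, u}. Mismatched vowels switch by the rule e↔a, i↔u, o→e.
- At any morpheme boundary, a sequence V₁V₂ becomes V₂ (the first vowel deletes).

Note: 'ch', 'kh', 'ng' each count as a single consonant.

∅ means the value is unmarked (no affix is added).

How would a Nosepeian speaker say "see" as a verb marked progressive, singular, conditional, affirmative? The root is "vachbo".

vachbohuhungv

Attach number singular -oh → vachbooh.
Attach polarity affirmative -uh → vachboohuh.
Attach aspect progressive -ung → vachboohuhung.
Attach mood conditional -v (after consonant 'ng') → vachboohuhungv.
Vowel harmony: no change.
Apply vowel deletion: vachboohuhungv → vachbohuhungv.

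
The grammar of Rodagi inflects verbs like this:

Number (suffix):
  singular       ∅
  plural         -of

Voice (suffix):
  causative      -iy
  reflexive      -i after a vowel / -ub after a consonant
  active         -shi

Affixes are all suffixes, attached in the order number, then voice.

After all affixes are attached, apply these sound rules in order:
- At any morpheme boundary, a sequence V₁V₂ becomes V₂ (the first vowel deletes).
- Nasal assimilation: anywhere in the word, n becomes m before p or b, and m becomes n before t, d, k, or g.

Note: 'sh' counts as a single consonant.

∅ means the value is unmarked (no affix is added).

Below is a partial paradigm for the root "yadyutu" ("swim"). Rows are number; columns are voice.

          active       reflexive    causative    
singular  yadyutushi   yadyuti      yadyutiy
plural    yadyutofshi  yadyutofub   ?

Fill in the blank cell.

Attach number plural -of → yadyutuof.
Attach voice causative -iy → yadyutuofiy.
Apply vowel deletion: yadyutuofiy → yadyutofiy.
Nasal assimilation: no change.

yadyutofiy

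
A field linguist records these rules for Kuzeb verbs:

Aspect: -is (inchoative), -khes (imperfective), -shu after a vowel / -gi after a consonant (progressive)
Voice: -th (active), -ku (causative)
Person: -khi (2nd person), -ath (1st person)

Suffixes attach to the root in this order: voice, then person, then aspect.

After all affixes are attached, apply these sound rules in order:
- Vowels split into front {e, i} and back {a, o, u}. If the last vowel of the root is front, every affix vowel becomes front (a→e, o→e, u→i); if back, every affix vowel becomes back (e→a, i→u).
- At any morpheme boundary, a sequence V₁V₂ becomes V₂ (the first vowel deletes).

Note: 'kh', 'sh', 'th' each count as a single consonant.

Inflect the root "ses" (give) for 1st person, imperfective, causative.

Attach voice causative -ku → sesku.
Attach person 1st person -ath → seskuath.
Attach aspect imperfective -khes → seskuathkhes.
Apply vowel harmony: seskuathkhes → seskiethkhes.
Apply vowel deletion: seskiethkhes → seskethkhes.

seskethkhes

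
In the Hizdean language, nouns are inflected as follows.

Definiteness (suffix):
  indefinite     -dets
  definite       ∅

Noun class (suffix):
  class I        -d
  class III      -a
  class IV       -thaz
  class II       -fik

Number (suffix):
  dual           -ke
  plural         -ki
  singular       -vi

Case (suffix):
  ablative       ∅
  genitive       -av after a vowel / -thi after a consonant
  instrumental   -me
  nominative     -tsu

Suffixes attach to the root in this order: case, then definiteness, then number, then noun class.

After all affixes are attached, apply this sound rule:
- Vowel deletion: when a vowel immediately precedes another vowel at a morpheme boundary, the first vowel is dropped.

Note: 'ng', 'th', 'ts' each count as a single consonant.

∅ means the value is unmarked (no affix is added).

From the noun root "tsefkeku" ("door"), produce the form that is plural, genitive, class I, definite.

Attach case genitive -av (after vowel 'u') → tsefkekuav.
definiteness = definite: zero marking, form stays tsefkekuav.
Attach number plural -ki → tsefkekuavki.
Attach noun class class I -d → tsefkekuavkid.
Apply vowel deletion: tsefkekuavkid → tsefkekavkid.

tsefkekavkid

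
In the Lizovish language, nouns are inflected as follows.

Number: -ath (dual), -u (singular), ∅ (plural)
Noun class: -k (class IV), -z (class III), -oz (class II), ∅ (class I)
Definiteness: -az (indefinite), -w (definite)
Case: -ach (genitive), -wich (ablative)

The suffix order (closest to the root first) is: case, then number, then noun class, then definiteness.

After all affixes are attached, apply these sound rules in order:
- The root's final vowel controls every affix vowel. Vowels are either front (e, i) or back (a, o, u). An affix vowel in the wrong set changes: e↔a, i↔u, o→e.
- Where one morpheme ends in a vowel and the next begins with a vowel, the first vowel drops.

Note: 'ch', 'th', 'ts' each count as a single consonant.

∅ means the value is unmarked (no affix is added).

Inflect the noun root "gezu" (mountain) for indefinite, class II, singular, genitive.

gezachozaz

Attach case genitive -ach → gezuach.
Attach number singular -u → gezuachu.
Attach noun class class II -oz → gezuachuoz.
Attach definiteness indefinite -az → gezuachuozaz.
Vowel harmony: no change.
Apply vowel deletion: gezuachuozaz → gezachozaz.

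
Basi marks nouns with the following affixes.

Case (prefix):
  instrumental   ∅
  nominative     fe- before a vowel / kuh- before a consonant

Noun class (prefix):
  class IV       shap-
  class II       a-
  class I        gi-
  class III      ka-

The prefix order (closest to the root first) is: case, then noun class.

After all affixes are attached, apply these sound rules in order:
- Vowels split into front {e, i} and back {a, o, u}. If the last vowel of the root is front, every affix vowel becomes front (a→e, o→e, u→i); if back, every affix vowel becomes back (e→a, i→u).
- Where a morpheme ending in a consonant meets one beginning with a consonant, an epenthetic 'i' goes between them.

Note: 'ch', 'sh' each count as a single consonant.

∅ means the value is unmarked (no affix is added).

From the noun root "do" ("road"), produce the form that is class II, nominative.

akuhido

Attach case nominative kuh- (before consonant 'd') → kuhdo.
Attach noun class class II a- → akuhdo.
Vowel harmony: no change.
Apply epenthesis: akuhdo → akuhido.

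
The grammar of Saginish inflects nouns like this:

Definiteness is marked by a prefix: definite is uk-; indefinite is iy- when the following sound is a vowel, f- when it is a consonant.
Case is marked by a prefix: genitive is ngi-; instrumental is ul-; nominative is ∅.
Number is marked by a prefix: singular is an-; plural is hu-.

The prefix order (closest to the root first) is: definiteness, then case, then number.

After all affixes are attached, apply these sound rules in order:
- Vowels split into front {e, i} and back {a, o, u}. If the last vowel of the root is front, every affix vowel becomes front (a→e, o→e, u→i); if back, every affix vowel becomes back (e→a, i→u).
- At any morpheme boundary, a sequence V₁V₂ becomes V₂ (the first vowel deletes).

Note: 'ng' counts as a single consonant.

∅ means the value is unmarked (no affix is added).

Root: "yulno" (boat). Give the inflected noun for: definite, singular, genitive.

Attach definiteness definite uk- → ukyulno.
Attach case genitive ngi- → ngiukyulno.
Attach number singular an- → anngiukyulno.
Apply vowel harmony: anngiukyulno → annguukyulno.
Apply vowel deletion: annguukyulno → anngukyulno.

anngukyulno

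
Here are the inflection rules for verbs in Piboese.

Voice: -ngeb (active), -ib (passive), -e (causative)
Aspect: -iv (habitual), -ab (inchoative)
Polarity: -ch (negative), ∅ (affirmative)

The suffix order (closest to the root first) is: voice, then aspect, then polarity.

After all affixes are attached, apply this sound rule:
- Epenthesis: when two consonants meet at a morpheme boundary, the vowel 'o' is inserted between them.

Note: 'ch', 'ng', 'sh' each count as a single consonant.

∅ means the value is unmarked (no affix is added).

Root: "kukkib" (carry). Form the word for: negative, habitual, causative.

Attach voice causative -e → kukkibe.
Attach aspect habitual -iv → kukkibeiv.
Attach polarity negative -ch → kukkibeivch.
Apply epenthesis: kukkibeivch → kukkibeivoch.

kukkibeivoch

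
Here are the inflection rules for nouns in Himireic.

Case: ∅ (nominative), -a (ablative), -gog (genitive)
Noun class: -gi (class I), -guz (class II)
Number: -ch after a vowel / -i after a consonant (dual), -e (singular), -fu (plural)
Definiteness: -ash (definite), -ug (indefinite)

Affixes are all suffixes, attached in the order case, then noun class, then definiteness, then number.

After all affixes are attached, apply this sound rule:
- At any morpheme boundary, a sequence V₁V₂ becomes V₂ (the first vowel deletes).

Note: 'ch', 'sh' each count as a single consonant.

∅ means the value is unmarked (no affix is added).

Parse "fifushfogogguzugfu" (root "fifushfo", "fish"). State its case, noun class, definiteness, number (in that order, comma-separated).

Segment: fifushfo-gog-guz-ug-fu.
case: -gog → genitive.
noun class: -guz → class II.
definiteness: -ug → indefinite.
number: -fu → plural.

genitive, class II, indefinite, plural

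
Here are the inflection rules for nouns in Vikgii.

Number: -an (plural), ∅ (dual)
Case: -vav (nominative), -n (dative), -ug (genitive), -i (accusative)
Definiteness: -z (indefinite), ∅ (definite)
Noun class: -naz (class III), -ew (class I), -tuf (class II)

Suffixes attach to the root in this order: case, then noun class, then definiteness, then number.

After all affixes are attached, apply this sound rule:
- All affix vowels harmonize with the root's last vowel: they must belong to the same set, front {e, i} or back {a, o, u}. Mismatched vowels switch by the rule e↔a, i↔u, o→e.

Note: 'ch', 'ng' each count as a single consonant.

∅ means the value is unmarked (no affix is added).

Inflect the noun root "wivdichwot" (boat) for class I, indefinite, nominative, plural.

Attach case nominative -vav → wivdichwotvav.
Attach noun class class I -ew → wivdichwotvavew.
Attach definiteness indefinite -z → wivdichwotvavewz.
Attach number plural -an → wivdichwotvavewzan.
Apply vowel harmony: wivdichwotvavewzan → wivdichwotvavawzan.

wivdichwotvavawzan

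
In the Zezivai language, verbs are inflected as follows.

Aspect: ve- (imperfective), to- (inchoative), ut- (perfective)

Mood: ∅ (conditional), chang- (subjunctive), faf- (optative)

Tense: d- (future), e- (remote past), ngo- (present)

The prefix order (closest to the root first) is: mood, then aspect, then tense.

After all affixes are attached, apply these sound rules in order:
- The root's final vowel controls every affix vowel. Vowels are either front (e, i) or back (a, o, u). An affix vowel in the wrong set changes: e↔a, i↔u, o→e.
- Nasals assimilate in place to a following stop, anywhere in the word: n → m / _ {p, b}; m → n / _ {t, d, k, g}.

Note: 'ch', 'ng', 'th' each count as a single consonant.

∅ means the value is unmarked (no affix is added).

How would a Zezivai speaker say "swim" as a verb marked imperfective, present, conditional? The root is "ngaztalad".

mood = conditional: zero marking, form stays ngaztalad.
Attach aspect imperfective ve- → vengaztalad.
Attach tense present ngo- → ngovengaztalad.
Apply vowel harmony: ngovengaztalad → ngovangaztalad.
Nasal assimilation: no change.

ngovangaztalad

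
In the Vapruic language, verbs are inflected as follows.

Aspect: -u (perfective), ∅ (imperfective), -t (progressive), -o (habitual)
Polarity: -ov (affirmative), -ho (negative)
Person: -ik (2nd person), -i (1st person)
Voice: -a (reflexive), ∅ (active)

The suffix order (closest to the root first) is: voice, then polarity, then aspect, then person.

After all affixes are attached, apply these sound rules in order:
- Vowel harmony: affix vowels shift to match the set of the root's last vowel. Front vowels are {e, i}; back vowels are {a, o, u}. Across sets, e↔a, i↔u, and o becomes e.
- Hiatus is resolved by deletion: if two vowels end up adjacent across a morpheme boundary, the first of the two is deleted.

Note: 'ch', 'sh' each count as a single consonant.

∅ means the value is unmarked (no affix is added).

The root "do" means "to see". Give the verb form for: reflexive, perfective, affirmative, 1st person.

Attach voice reflexive -a → doa.
Attach polarity affirmative -ov → doaov.
Attach aspect perfective -u → doaovu.
Attach person 1st person -i → doaovui.
Apply vowel harmony: doaovui → doaovuu.
Apply vowel deletion: doaovuu → dovu.

dovu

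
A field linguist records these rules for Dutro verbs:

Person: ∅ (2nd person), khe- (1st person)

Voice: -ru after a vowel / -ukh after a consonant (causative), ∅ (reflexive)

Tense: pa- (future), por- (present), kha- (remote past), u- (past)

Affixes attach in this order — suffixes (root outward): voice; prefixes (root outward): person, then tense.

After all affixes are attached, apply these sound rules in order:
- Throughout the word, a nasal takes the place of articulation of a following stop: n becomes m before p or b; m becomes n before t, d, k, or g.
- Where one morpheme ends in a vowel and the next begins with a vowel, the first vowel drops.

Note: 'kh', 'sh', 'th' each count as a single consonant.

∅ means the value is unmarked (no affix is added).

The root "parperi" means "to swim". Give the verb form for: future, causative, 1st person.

Attach voice causative -ru (after vowel 'i') → parperiru.
Attach person 1st person khe- → kheparperiru.
Attach tense future pa- → pakheparperiru.
Nasal assimilation: no change.
Vowel deletion: no change.

pakheparperiru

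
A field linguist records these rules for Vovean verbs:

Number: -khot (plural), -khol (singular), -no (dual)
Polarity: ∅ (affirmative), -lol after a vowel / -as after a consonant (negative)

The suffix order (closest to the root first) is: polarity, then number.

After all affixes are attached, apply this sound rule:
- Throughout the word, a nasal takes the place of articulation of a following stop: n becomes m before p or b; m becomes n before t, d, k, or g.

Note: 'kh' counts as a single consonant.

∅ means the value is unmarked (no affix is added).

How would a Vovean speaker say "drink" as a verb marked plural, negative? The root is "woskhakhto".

woskhakhtololkhot

Attach polarity negative -lol (after vowel 'o') → woskhakhtolol.
Attach number plural -khot → woskhakhtololkhot.
Nasal assimilation: no change.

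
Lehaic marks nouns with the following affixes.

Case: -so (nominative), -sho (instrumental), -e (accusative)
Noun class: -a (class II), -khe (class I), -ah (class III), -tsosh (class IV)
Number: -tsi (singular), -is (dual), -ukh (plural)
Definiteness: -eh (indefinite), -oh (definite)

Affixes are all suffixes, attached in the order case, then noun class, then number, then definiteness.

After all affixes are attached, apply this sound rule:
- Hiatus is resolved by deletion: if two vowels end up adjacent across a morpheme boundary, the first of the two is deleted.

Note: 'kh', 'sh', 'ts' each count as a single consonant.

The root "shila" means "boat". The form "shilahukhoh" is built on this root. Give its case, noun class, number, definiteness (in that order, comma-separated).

Segment: shila-e-ah-ukh-oh.
case: -e → accusative.
noun class: -ah → class III.
number: -ukh → plural.
definiteness: -oh → definite.

accusative, class III, plural, definite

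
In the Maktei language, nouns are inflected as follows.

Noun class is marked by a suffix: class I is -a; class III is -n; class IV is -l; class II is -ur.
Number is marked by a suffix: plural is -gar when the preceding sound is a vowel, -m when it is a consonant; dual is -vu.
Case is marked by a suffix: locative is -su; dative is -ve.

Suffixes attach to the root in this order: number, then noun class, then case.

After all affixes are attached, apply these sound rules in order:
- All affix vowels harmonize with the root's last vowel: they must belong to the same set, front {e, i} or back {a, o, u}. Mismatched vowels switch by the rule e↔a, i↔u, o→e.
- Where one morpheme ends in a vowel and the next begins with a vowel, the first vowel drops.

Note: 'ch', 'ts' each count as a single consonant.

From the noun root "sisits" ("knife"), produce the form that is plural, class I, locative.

sisitsmesi

Attach number plural -m (after consonant 'ts') → sisitsm.
Attach noun class class I -a → sisitsma.
Attach case locative -su → sisitsmasu.
Apply vowel harmony: sisitsmasu → sisitsmesi.
Vowel deletion: no change.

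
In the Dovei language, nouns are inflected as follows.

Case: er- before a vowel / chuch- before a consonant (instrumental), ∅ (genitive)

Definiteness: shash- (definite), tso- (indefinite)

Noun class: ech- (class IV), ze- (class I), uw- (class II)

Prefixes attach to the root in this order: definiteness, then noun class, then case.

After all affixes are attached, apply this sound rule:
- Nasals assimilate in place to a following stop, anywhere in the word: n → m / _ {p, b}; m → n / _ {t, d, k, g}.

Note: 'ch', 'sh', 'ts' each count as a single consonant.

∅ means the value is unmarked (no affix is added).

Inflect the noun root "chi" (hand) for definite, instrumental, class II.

Attach definiteness definite shash- → shashchi.
Attach noun class class II uw- → uwshashchi.
Attach case instrumental er- (before vowel 'u') → eruwshashchi.
Nasal assimilation: no change.

eruwshashchi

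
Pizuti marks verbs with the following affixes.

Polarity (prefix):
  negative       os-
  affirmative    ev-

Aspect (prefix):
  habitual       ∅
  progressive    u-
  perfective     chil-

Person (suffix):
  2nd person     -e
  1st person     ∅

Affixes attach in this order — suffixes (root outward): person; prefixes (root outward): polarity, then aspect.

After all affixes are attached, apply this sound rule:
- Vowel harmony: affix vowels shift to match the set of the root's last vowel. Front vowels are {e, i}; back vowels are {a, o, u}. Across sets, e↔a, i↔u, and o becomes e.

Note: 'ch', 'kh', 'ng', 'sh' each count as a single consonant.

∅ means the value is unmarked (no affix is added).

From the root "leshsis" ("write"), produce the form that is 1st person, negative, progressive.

Attach polarity negative os- → osleshsis.
Attach aspect progressive u- → uosleshsis.
person = 1st person: zero marking, form stays uosleshsis.
Apply vowel harmony: uosleshsis → iesleshsis.

iesleshsis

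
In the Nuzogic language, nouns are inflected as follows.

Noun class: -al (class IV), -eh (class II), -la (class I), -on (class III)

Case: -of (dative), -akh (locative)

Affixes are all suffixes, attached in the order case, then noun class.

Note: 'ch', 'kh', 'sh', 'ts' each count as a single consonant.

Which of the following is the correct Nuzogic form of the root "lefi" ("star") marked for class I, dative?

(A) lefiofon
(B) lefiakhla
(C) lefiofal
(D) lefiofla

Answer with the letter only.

D

Attach case dative -of → lefiof.
Attach noun class class I -la → lefiofla.
So the correct form is lefiofla, option (D).
(A) lefiofon is wrong: it uses class III instead of class I for noun class.
(C) lefiofal is wrong: it uses class IV instead of class I for noun class.
(B) lefiakhla is wrong: it uses locative instead of dative for case.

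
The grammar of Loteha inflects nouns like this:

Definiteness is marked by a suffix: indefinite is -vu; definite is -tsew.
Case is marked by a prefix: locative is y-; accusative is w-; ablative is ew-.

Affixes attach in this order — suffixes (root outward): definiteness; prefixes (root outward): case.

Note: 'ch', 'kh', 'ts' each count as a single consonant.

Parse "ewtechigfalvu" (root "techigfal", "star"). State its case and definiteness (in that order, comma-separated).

Segment: ew-techigfal-vu.
case: ew- → ablative.
definiteness: -vu → indefinite.

ablative, indefinite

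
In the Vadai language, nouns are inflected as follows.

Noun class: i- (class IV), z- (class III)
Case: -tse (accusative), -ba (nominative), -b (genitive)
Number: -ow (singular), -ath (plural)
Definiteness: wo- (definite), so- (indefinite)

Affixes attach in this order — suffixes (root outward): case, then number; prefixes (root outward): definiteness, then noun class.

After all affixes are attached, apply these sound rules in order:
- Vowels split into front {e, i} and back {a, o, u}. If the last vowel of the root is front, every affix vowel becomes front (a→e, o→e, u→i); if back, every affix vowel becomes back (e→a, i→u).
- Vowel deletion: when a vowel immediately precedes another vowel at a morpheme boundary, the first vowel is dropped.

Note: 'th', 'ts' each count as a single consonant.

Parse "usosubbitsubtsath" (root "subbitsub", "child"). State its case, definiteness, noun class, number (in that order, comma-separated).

Segment: i-so-subbitsub-tse-ath.
case: -tse → accusative.
definiteness: so- → indefinite.
noun class: i- → class IV.
number: -ath → plural.

accusative, indefinite, class IV, plural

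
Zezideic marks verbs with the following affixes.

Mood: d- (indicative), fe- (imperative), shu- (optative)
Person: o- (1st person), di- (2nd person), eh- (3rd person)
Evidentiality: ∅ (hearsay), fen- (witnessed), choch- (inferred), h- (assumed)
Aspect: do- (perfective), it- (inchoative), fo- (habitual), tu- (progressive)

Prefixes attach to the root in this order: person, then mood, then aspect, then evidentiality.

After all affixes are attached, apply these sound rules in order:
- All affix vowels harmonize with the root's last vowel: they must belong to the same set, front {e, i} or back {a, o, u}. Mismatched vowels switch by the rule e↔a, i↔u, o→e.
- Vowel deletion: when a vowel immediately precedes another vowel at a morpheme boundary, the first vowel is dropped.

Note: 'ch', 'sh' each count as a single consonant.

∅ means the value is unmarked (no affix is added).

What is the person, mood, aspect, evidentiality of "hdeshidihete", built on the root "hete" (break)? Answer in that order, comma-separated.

Segment: h-do-shu-di-hete.
person: di- → 2nd person.
mood: shu- → optative.
aspect: do- → perfective.
evidentiality: h- → assumed.

2nd person, optative, perfective, assumed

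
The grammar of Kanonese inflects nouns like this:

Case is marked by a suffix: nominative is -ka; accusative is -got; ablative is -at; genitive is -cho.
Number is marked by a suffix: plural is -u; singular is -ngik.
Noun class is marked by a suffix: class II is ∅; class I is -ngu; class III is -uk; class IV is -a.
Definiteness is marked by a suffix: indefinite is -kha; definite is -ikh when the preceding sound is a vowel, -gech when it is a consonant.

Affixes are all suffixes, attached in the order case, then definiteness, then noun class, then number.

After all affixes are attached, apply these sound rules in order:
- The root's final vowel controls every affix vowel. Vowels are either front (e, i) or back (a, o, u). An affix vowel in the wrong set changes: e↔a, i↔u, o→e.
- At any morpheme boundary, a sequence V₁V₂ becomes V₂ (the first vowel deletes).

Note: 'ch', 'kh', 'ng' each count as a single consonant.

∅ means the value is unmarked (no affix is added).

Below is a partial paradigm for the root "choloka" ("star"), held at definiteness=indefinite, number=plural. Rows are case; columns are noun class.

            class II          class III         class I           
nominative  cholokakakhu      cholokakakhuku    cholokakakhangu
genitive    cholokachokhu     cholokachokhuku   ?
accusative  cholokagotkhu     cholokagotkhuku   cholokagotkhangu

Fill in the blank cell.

cholokachokhangu

Attach case genitive -cho → cholokacho.
Attach definiteness indefinite -kha → cholokachokha.
Attach noun class class I -ngu → cholokachokhangu.
Attach number plural -u → cholokachokhanguu.
Vowel harmony: no change.
Apply vowel deletion: cholokachokhanguu → cholokachokhangu.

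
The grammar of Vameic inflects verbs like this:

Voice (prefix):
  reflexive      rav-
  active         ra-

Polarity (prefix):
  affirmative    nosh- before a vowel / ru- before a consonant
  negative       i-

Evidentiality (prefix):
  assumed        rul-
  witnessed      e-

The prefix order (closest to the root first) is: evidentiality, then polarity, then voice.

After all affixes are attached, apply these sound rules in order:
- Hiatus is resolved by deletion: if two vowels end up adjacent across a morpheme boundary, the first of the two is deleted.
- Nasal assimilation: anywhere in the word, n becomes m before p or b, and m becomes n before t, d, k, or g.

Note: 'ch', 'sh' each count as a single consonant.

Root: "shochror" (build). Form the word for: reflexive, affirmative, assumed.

Attach evidentiality assumed rul- → rulshochror.
Attach polarity affirmative ru- (before consonant 'r') → rurulshochror.
Attach voice reflexive rav- → ravrurulshochror.
Vowel deletion: no change.
Nasal assimilation: no change.

ravrurulshochror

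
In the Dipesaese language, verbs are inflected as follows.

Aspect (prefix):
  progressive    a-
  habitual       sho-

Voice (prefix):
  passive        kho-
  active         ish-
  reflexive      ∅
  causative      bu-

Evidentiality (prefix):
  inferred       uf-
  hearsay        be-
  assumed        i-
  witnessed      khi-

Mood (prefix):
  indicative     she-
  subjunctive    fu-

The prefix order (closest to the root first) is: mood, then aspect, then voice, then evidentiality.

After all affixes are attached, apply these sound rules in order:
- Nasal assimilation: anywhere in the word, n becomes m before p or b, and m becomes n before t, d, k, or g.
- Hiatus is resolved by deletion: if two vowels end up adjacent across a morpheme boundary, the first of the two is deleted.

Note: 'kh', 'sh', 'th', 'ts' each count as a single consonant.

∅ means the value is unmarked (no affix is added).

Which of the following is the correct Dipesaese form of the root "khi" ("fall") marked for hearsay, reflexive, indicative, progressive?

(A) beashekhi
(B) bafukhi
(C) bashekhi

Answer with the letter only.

C

Attach mood indicative she- → shekhi.
Attach aspect progressive a- → ashekhi.
voice = reflexive: zero marking, form stays ashekhi.
Attach evidentiality hearsay be- → beashekhi.
Nasal assimilation: no change.
Apply vowel deletion: beashekhi → bashekhi.
So the correct form is bashekhi, option (C).
(A) beashekhi is wrong: it fails to apply the sound rule(s).
(B) bafukhi is wrong: it uses subjunctive instead of indicative for mood.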